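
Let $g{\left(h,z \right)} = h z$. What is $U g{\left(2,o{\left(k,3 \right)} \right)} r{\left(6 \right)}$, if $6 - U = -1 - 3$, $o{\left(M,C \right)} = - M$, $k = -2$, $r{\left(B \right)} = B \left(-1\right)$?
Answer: $-240$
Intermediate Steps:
$r{\left(B \right)} = - B$
$U = 10$ ($U = 6 - \left(-1 - 3\right) = 6 - -4 = 6 + 4 = 10$)
$U g{\left(2,o{\left(k,3 \right)} \right)} r{\left(6 \right)} = 10 \cdot 2 \left(\left(-1\right) \left(-2\right)\right) \left(\left(-1\right) 6\right) = 10 \cdot 2 \cdot 2 \left(-6\right) = 10 \cdot 4 \left(-6\right) = 40 \left(-6\right) = -240$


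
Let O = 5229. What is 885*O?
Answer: 4627665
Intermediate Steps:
885*O = 885*5229 = 4627665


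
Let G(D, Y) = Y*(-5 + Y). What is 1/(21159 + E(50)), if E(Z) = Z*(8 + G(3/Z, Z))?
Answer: 1/134059 ≈ 7.4594e-6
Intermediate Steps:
E(Z) = Z*(8 + Z*(-5 + Z))
1/(21159 + E(50)) = 1/(21159 + 50*(8 + 50*(-5 + 50))) = 1/(21159 + 50*(8 + 50*45)) = 1/(21159 + 50*(8 + 2250)) = 1/(21159 + 50*2258) = 1/(21159 + 112900) = 1/134059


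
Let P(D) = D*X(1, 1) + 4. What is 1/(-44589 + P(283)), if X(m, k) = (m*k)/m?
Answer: -1/44302 ≈ -2.2572e-5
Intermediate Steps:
X(m, k) = k (X(m, k) = (k*m)/m = k)
P(D) = 4 + D (P(D) = D*1 + 4 = D + 4 = 4 + D)
1/(-44589 + P(283)) = 1/(-44589 + (4 + 283)) = 1/(-44589 + 287) = 1/(-44302) = -1/44302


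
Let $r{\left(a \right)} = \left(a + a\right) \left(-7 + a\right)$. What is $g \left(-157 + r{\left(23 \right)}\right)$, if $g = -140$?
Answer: $-81060$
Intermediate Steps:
$r{\left(a \right)} = 2 a \left(-7 + a\right)$
$g \left(-157 + r{\left(23 \right)}\right) = - 140 \left(-157 + 2 \cdot 23 \left(-7 + 23\right)\right) = - 140 \left(-157 + 2 \cdot 23 \cdot 16\right) = - 140 \left(-157 + 736\right) = \left(-140\right) 579 = -81060$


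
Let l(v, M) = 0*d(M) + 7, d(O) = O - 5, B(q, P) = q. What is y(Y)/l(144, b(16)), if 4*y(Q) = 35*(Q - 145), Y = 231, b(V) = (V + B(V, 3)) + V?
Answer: 215/2 ≈ 107.50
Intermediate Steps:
d(O) = -5 + O
b(V) = 3*V (b(V) = (V + V) + V = 2*V + V = 3*V)
y(Q) = -5075/4 + 35*Q/4 (y(Q) = (35*(Q - 145))/4 = (35*(-145 + Q))/4 = (-5075 + 35*Q)/4 = -5075/4 + 35*Q/4)
l(v, M) = 7 (l(v, M) = 0*(-5 + M) + 7 = 0 + 7 = 7)
y(Y)/l(144, b(16)) = (-5075/4 + (35/4)*231)/7 = (-5075/4 + 8085/4)*(⅐) = (1505/2)*(⅐) = 215/2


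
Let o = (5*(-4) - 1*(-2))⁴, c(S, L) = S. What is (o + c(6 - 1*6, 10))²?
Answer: 11019960576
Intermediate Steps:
o = 104976 (o = (-20 + 2)⁴ = (-18)⁴ = 104976)
(o + c(6 - 1*6, 10))² = (104976 + (6 - 1*6))² = (104976 + (6 - 6))² = (104976 + 0)² = 104976² = 11019960576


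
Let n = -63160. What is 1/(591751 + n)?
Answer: 1/528591 ≈ 1.8918e-6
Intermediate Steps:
1/(591751 + n) = 1/(591751 - 63160) = 1/528591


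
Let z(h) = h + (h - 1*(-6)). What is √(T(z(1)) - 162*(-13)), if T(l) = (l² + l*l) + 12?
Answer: √2246 ≈ 47.392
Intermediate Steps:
z(h) = 6 + 2*h (z(h) = h + (h + 6) = h + (6 + h) = 6 + 2*h)
T(l) = 12 + 2*l² (T(l) = (l² + l²) + 12 = 2*l² + 12 = 12 + 2*l²)
√(T(z(1)) - 162*(-13)) = √((12 + 2*(6 + 2*1)²) - 162*(-13)) = √((12 + 2*(6 + 2)²) + 2106) = √((12 + 2*8²) + 2106) = √((12 + 2*64) + 2106) = √((12 + 128) + 2106) = √(140 + 2106) = √2246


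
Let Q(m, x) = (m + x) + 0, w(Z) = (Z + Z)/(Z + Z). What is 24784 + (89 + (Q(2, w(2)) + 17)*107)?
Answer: 27013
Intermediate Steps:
w(Z) = 1 (w(Z) = (2*Z)/((2*Z)) = (2*Z)*(1/(2*Z)) = 1)
Q(m, x) = m + x
24784 + (89 + (Q(2, w(2)) + 17)*107) = 24784 + (89 + ((2 + 1) + 17)*107) = 24784 + (89 + (3 + 17)*107) = 24784 + (89 + 20*107) = 24784 + (89 + 2140) = 24784 + 2229 = 27013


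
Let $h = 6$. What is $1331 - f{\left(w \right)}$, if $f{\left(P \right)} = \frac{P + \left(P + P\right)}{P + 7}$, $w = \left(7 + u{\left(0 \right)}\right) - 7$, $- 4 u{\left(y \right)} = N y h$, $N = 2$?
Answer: $1331$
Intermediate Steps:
$u{\left(y \right)} = - 3 y$ ($u{\left(y \right)} = - \frac{2 y 6}{4} = - \frac{12 y}{4} = - 3 y$)
$w = 0$ ($w = \left(7 - 0\right) - 7 = \left(7 + 0\right) - 7 = 7 - 7 = 0$)
$f{\left(P \right)} = \frac{3 P}{7 + P}$ ($f{\left(P \right)} = \frac{P + 2 P}{7 + P} = \frac{3 P}{7 + P}$)
$1331 - f{\left(w \right)} = 1331 - 3 \cdot 0 \frac{1}{7 + 0} = 1331 - 3 \cdot 0 \cdot \frac{1}{7} = 1331 - 0 = 1331 + 0 = 1331$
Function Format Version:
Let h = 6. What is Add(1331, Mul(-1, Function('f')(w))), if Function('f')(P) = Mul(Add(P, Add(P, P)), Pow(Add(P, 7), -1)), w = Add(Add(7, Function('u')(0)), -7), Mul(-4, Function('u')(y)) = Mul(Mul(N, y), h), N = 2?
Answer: 1331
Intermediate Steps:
Function('u')(y) = Mul(-3, y) (Function('u')(y) = Mul(Rational(-1, 4), Mul(Mul(2, y), 6)) = Mul(Rational(-1, 4), Mul(12, y)) = Mul(-3, y))
w = 0 (w = Add(Add(7, Mul(-3, 0)), -7) = Add(Add(7, 0), -7) = Add(7, -7) = 0)
Function('f')(P) = Mul(3, P, Pow(Add(7, P), -1)) (Function('f')(P) = Mul(Add(P, Mul(2, P)), Pow(Add(7, P), -1)) = Mul(Mul(3, P), Pow(Add(7, P), -1)) = Mul(3, P, Pow(Add(7, P), -1)))
Add(1331, Mul(-1, Function('f')(w))) = Add(1331, Mul(-1, Mul(3, 0, Pow(Add(7, 0), -1)))) = Add(1331, Mul(-1, Mul(3, 0, Pow(7, -1)))) = Add(1331, Mul(-1, Mul(3, 0, Rational(1, 7)))) = Add(1331, Mul(-1, 0)) = Add(1331, 0) = 1331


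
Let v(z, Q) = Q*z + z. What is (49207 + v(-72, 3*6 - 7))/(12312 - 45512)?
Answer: -48343/33200 ≈ -1.4561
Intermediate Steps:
v(z, Q) = z + Q*z
(49207 + v(-72, 3*6 - 7))/(12312 - 45512) = (49207 - 72*(1 + (3*6 - 7)))/(12312 - 45512) = (49207 - 72*(1 + (18 - 7)))/(-33200) = (49207 - 72*(1 + 11))*(-1/33200) = (49207 - 72*12)*(-1/33200) = (49207 - 864)*(-1/33200) = 48343*(-1/33200) = -48343/33200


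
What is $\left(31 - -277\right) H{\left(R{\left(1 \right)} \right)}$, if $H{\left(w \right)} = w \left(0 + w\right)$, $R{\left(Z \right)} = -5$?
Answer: $7700$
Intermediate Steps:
$H{\left(w \right)} = w^{2}$ ($H{\left(w \right)} = w w = w^{2}$)
$\left(31 - -277\right) H{\left(R{\left(1 \right)} \right)} = \left(31 - -277\right) \left(-5\right)^{2} = \left(31 + 277\right) 25 = 308 \cdot 25 = 7700$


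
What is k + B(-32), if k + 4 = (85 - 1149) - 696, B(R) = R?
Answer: -1796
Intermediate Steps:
k = -1764 (k = -4 + ((85 - 1149) - 696) = -4 + (-1064 - 696) = -4 - 1760 = -1764)
k + B(-32) = -1764 - 32 = -1796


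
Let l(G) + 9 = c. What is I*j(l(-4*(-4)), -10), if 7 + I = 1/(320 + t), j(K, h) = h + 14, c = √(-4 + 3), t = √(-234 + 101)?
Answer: 4*(-7*√133 + 2239*I)/(√133 - 320*I) ≈ -27.988 - 0.00044991*I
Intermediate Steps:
t = I*√133 (t = √(-133) = I*√133 ≈ 11.533*I)
c = I (c = √(-1) = I ≈ 1.0*I)
l(G) = -9 + I
j(K, h) = 14 + h
I = -7 + 1/(320 + I*√133) ≈ -6.9969 - 0.00011248*I
I*j(l(-4*(-4)), -10) = ((-7*√133 + 2239*I)/(√133 - 320*I))*(14 - 10) = ((-7*√133 + 2239*I)/(√133 - 320*I))*4 = 4*(-7*√133 + 2239*I)/(√133 - 320*I)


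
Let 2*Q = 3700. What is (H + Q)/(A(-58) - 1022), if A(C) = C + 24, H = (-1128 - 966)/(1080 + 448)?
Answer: -1412353/806784 ≈ -1.7506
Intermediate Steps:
Q = 1850 (Q = (1/2)*3700 = 1850)
H = -1047/764 (H = -2094/1528 = -2094*1/1528 = -1047/764 ≈ -1.3704)
A(C) = 24 + C
(H + Q)/(A(-58) - 1022) = (-1047/764 + 1850)/((24 - 58) - 1022) = 1412353/(764*(-34 - 1022)) = (1412353/764)/(-1056) = (1412353/764)*(-1/1056) = -1412353/806784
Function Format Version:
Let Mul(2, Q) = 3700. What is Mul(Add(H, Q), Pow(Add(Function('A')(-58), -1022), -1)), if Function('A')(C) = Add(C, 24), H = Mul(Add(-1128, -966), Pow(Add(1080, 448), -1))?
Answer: Rational(-1412353, 806784) ≈ -1.7506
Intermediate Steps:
Q = 1850 (Q = Mul(Rational(1, 2), 3700) = 1850)
H = Rational(-1047, 764) (H = Mul(-2094, Pow(1528, -1)) = Mul(-2094, Rational(1, 1528)) = Rational(-1047, 764) ≈ -1.3704)
Function('A')(C) = Add(24, C)
Mul(Add(H, Q), Pow(Add(Function('A')(-58), -1022), -1)) = Mul(Add(Rational(-1047, 764), 1850), Pow(Add(Add(24, -58), -1022), -1)) = Mul(Rational(1412353, 764), Pow(Add(-34, -1022), -1)) = Mul(Rational(1412353, 764), Pow(-1056, -1)) = Mul(Rational(1412353, 764), Rational(-1, 1056)) = Rational(-1412353, 806784)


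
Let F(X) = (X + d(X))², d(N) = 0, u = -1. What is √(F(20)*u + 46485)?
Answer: √46085 ≈ 214.67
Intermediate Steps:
F(X) = X² (F(X) = (X + 0)² = X²)
√(F(20)*u + 46485) = √(20²*(-1) + 46485) = √(400*(-1) + 46485) = √(-400 + 46485) = √46085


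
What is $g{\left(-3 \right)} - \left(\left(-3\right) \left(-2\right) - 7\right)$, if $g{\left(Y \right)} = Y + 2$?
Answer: $0$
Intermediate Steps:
$g{\left(Y \right)} = 2 + Y$
$g{\left(-3 \right)} - \left(\left(-3\right) \left(-2\right) - 7\right) = \left(2 - 3\right) - \left(\left(-3\right) \left(-2\right) - 7\right) = -1 - \left(6 - 7\right) = -1 - -1 = -1 + 1 = 0$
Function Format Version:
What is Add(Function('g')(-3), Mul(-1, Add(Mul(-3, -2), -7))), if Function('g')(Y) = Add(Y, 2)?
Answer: 0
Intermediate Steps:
Function('g')(Y) = Add(2, Y)
Add(Function('g')(-3), Mul(-1, Add(Mul(-3, -2), -7))) = Add(Add(2, -3), Mul(-1, Add(Mul(-3, -2), -7))) = Add(-1, Mul(-1, Add(6, -7))) = Add(-1, Mul(-1, -1)) = Add(-1, 1) = 0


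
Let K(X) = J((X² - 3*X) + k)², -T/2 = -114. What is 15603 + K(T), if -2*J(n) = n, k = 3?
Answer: 2632060221/4 ≈ 6.5802e+8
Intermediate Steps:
T = 228 (T = -2*(-114) = 228)
J(n) = -n/2
K(X) = (-3/2 - X²/2 + 3*X/2)² (K(X) = (-((X² - 3*X) + 3)/2)² = (-(3 + X² - 3*X)/2)² = (-3/2 - X²/2 + 3*X/2)²)
15603 + K(T) = 15603 + (-3 - 1*228² + 3*228)²/4 = 15603 + (-3 - 1*51984 + 684)²/4 = 15603 + (-3 - 51984 + 684)²/4 = 15603 + (¼)*(-51303)² = 15603 + (¼)*2631997809 = 15603 + 2631997809/4 = 2632060221/4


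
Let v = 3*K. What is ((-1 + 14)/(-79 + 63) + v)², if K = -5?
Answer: 64009/256 ≈ 250.04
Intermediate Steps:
v = -15 (v = 3*(-5) = -15)
((-1 + 14)/(-79 + 63) + v)² = ((-1 + 14)/(-79 + 63) - 15)² = (13/(-16) - 15)² = (13*(-1/16) - 15)² = (-13/16 - 15)² = (-253/16)² = 64009/256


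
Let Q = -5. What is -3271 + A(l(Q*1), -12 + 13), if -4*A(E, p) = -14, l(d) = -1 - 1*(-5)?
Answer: -6535/2 ≈ -3267.5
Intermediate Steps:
l(d) = 4 (l(d) = -1 + 5 = 4)
A(E, p) = 7/2 (A(E, p) = -¼*(-14) = 7/2)
-3271 + A(l(Q*1), -12 + 13) = -3271 + 7/2 = -6535/2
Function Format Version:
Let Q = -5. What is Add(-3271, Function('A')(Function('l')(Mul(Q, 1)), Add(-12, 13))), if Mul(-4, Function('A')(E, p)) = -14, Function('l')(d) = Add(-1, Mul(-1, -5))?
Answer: Rational(-6535, 2) ≈ -3267.5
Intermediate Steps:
Function('l')(d) = 4 (Function('l')(d) = Add(-1, 5) = 4)
Function('A')(E, p) = Rational(7, 2) (Function('A')(E, p) = Mul(Rational(-1, 4), -14) = Rational(7, 2))
Add(-3271, Function('A')(Function('l')(Mul(Q, 1)), Add(-12, 13))) = Add(-3271, Rational(7, 2)) = Rational(-6535, 2)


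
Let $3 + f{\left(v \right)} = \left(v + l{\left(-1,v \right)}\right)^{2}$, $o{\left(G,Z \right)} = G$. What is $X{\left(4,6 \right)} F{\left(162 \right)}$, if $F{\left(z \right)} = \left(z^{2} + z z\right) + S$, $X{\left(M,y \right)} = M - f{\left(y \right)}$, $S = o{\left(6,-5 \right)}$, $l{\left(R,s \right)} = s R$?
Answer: $367458$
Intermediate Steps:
$l{\left(R,s \right)} = R s$
$S = 6$
$f{\left(v \right)} = -3$ ($f{\left(v \right)} = -3 + \left(v - v\right)^{2} = -3 + 0^{2} = -3 + 0 = -3$)
$X{\left(M,y \right)} = 3 + M$ ($X{\left(M,y \right)} = M - -3 = M + 3 = 3 + M$)
$F{\left(z \right)} = 6 + 2 z^{2}$ ($F{\left(z \right)} = \left(z^{2} + z z\right) + 6 = \left(z^{2} + z^{2}\right) + 6 = 2 z^{2} + 6 = 6 + 2 z^{2}$)
$X{\left(4,6 \right)} F{\left(162 \right)} = \left(3 + 4\right) \left(6 + 2 \cdot 162^{2}\right) = 7 \left(6 + 2 \cdot 26244\right) = 7 \left(6 + 52488\right) = 7 \cdot 52494 = 367458$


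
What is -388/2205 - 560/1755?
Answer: -42572/85995 ≈ -0.49505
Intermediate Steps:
-388/2205 - 560/1755 = -388*1/2205 - 560*1/1755 = -388/2205 - 112/351 = -42572/85995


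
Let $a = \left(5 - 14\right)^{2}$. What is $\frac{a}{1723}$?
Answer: $\frac{81}{1723} \approx 0.047011$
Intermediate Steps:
$a = 81$ ($a = \left(-9\right)^{2} = 81$)
$\frac{a}{1723} = \frac{81}{1723}$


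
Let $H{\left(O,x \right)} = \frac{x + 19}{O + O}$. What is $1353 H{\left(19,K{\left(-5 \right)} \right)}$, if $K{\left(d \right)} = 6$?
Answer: $\frac{33825}{38} \approx 890.13$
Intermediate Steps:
$H{\left(O,x \right)} = \frac{19 + x}{2 O}$
$1353 H{\left(19,K{\left(-5 \right)} \right)} = 1353 \frac{19 + 6}{2 \cdot 19} = 1353 \cdot \frac{1}{2} \cdot \frac{1}{19} \cdot 25 = 1353 \cdot \frac{25}{38} = \frac{33825}{38}$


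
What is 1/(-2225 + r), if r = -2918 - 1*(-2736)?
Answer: -1/2407 ≈ -0.00041546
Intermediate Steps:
r = -182 (r = -2918 + 2736 = -182)
1/(-2225 + r) = 1/(-2225 - 182) = 1/(-2407) = -1/2407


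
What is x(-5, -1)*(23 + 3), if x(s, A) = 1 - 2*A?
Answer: 78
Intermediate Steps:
x(-5, -1)*(23 + 3) = (1 - 2*(-1))*(23 + 3) = (1 + 2)*26 = 3*26 = 78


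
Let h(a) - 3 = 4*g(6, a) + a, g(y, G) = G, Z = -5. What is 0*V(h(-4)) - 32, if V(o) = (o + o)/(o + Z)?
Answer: -32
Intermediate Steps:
h(a) = 3 + 5*a (h(a) = 3 + (4*a + a) = 3 + 5*a)
V(o) = 2*o/(-5 + o) (V(o) = (o + o)/(o - 5) = (2*o)/(-5 + o) = 2*o/(-5 + o))
0*V(h(-4)) - 32 = 0*(2*(3 + 5*(-4))/(-5 + (3 + 5*(-4)))) - 32 = 0*(2*(3 - 20)/(-5 + (3 - 20))) - 32 = 0*(2*(-17)/(-5 - 17)) - 32 = 0*(2*(-17)/(-22)) - 32 = 0*(2*(-17)*(-1/22)) - 32 = 0*(17/11) - 32 = 0 - 32 = -32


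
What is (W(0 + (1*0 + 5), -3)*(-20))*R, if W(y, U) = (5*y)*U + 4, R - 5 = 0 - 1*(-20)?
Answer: 35500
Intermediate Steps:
R = 25 (R = 5 + (0 - 1*(-20)) = 5 + (0 + 20) = 5 + 20 = 25)
W(y, U) = 4 + 5*U*y (W(y, U) = 5*U*y + 4 = 4 + 5*U*y)
(W(0 + (1*0 + 5), -3)*(-20))*R = ((4 + 5*(-3)*(0 + (1*0 + 5)))*(-20))*25 = ((4 + 5*(-3)*(0 + (0 + 5)))*(-20))*25 = ((4 + 5*(-3)*(0 + 5))*(-20))*25 = ((4 + 5*(-3)*5)*(-20))*25 = ((4 - 75)*(-20))*25 = -71*(-20)*25 = 1420*25 = 35500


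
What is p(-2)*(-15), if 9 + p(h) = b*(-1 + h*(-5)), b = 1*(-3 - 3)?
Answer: 945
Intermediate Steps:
b = -6 (b = 1*(-6) = -6)
p(h) = -3 + 30*h (p(h) = -9 - 6*(-1 + h*(-5)) = -9 - 6*(-1 - 5*h) = -9 + (6 + 30*h) = -3 + 30*h)
p(-2)*(-15) = (-3 + 30*(-2))*(-15) = (-3 - 60)*(-15) = -63*(-15) = 945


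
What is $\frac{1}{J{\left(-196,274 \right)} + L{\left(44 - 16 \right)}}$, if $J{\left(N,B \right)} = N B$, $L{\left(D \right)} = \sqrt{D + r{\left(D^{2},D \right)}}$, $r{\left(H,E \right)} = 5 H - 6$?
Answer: $- \frac{26852}{1442057837} - \frac{3 \sqrt{438}}{2884115674} \approx -1.8642 \cdot 10^{-5}$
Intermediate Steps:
$r{\left(H,E \right)} = -6 + 5 H$
$L{\left(D \right)} = \sqrt{-6 + D + 5 D^{2}}$ ($L{\left(D \right)} = \sqrt{D + \left(-6 + 5 D^{2}\right)} = \sqrt{-6 + D + 5 D^{2}}$)
$J{\left(N,B \right)} = B N$
$\frac{1}{J{\left(-196,274 \right)} + L{\left(44 - 16 \right)}} = \frac{1}{274 \left(-196\right) + \sqrt{-6 + \left(44 - 16\right) + 5 \left(44 - 16\right)^{2}}} = \frac{1}{-53704 + \sqrt{-6 + 28 + 5 \cdot 28^{2}}} = \frac{1}{-53704 + \sqrt{-6 + 28 + 5 \cdot 784}} = \frac{1}{-53704 + \sqrt{-6 + 28 + 3920}} = \frac{1}{-53704 + \sqrt{3942}} = \frac{1}{-53704 + 3 \sqrt{438}}$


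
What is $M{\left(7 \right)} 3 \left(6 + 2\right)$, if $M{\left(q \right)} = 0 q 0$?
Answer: $0$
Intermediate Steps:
$M{\left(q \right)} = 0$ ($M{\left(q \right)} = 0 \cdot 0 = 0$)
$M{\left(7 \right)} 3 \left(6 + 2\right) = 0 \cdot 3 \left(6 + 2\right) = 0 \cdot 3 \cdot 8 = 0 \cdot 24 = 0$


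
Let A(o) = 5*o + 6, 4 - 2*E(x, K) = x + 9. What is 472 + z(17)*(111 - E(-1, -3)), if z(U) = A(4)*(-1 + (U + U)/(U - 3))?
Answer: 32684/7 ≈ 4669.1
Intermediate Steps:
E(x, K) = -5/2 - x/2 (E(x, K) = 2 - (x + 9)/2 = 2 - (9 + x)/2 = 2 + (-9/2 - x/2) = -5/2 - x/2)
A(o) = 6 + 5*o
z(U) = -26 + 52*U/(-3 + U) (z(U) = (6 + 5*4)*(-1 + (U + U)/(U - 3)) = (6 + 20)*(-1 + (2*U)/(-3 + U)) = 26*(-1 + 2*U/(-3 + U)) = -26 + 52*U/(-3 + U))
472 + z(17)*(111 - E(-1, -3)) = 472 + (26*(3 + 17)/(-3 + 17))*(111 - (-5/2 - ½*(-1))) = 472 + (26*20/14)*(111 - (-5/2 + ½)) = 472 + (26*(1/14)*20)*(111 - 1*(-2)) = 472 + 260*(111 + 2)/7 = 472 + (260/7)*113 = 472 + 29380/7 = 32684/7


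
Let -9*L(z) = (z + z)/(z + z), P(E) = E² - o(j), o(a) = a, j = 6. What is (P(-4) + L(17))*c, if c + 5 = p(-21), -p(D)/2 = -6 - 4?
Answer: 445/3 ≈ 148.33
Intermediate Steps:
P(E) = -6 + E² (P(E) = E² - 1*6 = E² - 6 = -6 + E²)
p(D) = 20 (p(D) = -2*(-6 - 4) = -2*(-10) = 20)
L(z) = -⅑ (L(z) = -(z + z)/(9*(z + z)) = -2*z/(9*(2*z)) = -2*z*1/(2*z)/9 = -⅑*1 = -⅑)
c = 15 (c = -5 + 20 = 15)
(P(-4) + L(17))*c = ((-6 + (-4)²) - ⅑)*15 = ((-6 + 16) - ⅑)*15 = (10 - ⅑)*15 = (89/9)*15 = 445/3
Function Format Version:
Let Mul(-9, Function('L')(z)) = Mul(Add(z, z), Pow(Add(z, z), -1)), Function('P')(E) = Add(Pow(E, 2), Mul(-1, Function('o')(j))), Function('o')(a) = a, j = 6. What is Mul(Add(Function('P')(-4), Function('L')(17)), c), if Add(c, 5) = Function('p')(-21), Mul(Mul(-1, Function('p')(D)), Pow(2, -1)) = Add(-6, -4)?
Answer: Rational(445, 3) ≈ 148.33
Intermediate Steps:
Function('P')(E) = Add(-6, Pow(E, 2)) (Function('P')(E) = Add(Pow(E, 2), Mul(-1, 6)) = Add(Pow(E, 2), -6) = Add(-6, Pow(E, 2)))
Function('p')(D) = 20 (Function('p')(D) = Mul(-2, Add(-6, -4)) = Mul(-2, -10) = 20)
Function('L')(z) = Rational(-1, 9) (Function('L')(z) = Mul(Rational(-1, 9), Mul(Add(z, z), Pow(Add(z, z), -1))) = Mul(Rational(-1, 9), Mul(Mul(2, z), Pow(Mul(2, z), -1))) = Mul(Rational(-1, 9), Mul(Mul(2, z), Mul(Rational(1, 2), Pow(z, -1)))) = Mul(Rational(-1, 9), 1) = Rational(-1, 9))
c = 15 (c = Add(-5, 20) = 15)
Mul(Add(Function('P')(-4), Function('L')(17)), c) = Mul(Add(Add(-6, Pow(-4, 2)), Rational(-1, 9)), 15) = Mul(Add(Add(-6, 16), Rational(-1, 9)), 15) = Mul(Add(10, Rational(-1, 9)), 15) = Mul(Rational(89, 9), 15) = Rational(445, 3)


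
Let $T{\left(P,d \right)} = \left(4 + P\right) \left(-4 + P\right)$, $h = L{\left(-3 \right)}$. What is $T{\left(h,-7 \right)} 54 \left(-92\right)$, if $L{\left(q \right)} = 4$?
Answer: $0$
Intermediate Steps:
$h = 4$
$T{\left(P,d \right)} = \left(-4 + P\right) \left(4 + P\right)$
$T{\left(h,-7 \right)} 54 \left(-92\right) = \left(-16 + 4^{2}\right) 54 \left(-92\right) = \left(-16 + 16\right) 54 \left(-92\right) = 0 \cdot 54 \left(-92\right) = 0 \left(-92\right) = 0$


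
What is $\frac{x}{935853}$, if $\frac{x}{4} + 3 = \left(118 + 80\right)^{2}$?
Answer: $\frac{52268}{311951} \approx 0.16755$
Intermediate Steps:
$x = 156804$ ($x = -12 + 4 \left(118 + 80\right)^{2} = -12 + 4 \cdot 198^{2} = -12 + 4 \cdot 39204 = -12 + 156816 = 156804$)
$\frac{x}{935853} = \frac{156804}{935853} = 156804 \cdot \frac{1}{935853} = \frac{52268}{311951}$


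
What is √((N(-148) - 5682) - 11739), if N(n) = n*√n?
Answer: √(-17421 - 296*I*√37) ≈ 6.8116 - 132.16*I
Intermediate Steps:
N(n) = n^(3/2)
√((N(-148) - 5682) - 11739) = √(((-148)^(3/2) - 5682) - 11739) = √((-296*I*√37 - 5682) - 11739) = √((-5682 - 296*I*√37) - 11739) = √(-17421 - 296*I*√37)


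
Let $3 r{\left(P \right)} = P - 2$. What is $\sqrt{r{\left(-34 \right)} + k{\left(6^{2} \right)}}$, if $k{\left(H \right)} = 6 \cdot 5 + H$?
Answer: $3 \sqrt{6} \approx 7.3485$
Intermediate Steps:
$k{\left(H \right)} = 30 + H$
$r{\left(P \right)} = - \frac{2}{3} + \frac{P}{3}$ ($r{\left(P \right)} = \frac{P - 2}{3} = \frac{-2 + P}{3} = - \frac{2}{3} + \frac{P}{3}$)
$\sqrt{r{\left(-34 \right)} + k{\left(6^{2} \right)}} = \sqrt{\left(- \frac{2}{3} + \frac{1}{3} \left(-34\right)\right) + \left(30 + 6^{2}\right)} = \sqrt{\left(- \frac{2}{3} - \frac{34}{3}\right) + \left(30 + 36\right)} = \sqrt{-12 + 66} = \sqrt{54} = 3 \sqrt{6}$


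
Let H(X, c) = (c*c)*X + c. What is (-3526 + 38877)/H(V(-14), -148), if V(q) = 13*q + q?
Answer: -35351/4293332 ≈ -0.0082339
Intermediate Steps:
V(q) = 14*q
H(X, c) = c + X*c² (H(X, c) = c²*X + c = X*c² + c = c + X*c²)
(-3526 + 38877)/H(V(-14), -148) = (-3526 + 38877)/((-148*(1 + (14*(-14))*(-148)))) = 35351/((-148*(1 - 196*(-148)))) = 35351/((-148*(1 + 29008))) = 35351/((-148*29009)) = 35351/(-4293332) = 35351*(-1/4293332) = -35351/4293332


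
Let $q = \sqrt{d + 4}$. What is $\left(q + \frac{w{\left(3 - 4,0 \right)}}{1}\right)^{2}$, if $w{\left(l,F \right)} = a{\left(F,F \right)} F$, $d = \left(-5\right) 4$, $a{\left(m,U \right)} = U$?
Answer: $-16$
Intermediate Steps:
$d = -20$
$w{\left(l,F \right)} = F^{2}$ ($w{\left(l,F \right)} = F F = F^{2}$)
$q = 4 i$ ($q = \sqrt{-20 + 4} = \sqrt{-16} = 4 i \approx 4.0 i$)
$\left(q + \frac{w{\left(3 - 4,0 \right)}}{1}\right)^{2} = \left(4 i + \frac{0^{2}}{1}\right)^{2} = \left(4 i + 0 \cdot 1\right)^{2} = \left(4 i + 0\right)^{2} = \left(4 i\right)^{2} = -16$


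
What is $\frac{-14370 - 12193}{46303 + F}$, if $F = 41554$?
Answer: $- \frac{26563}{87857} \approx -0.30234$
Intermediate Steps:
$\frac{-14370 - 12193}{46303 + F} = \frac{-14370 - 12193}{46303 + 41554} = - \frac{26563}{87857}$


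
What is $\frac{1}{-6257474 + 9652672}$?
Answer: $\frac{1}{3395198} \approx 2.9453 \cdot 10^{-7}$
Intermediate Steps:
$\frac{1}{-6257474 + 9652672} = \frac{1}{3395198}$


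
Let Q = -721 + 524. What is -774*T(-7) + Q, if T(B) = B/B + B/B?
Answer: -1745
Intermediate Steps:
T(B) = 2 (T(B) = 1 + 1 = 2)
Q = -197
-774*T(-7) + Q = -774*2 - 197 = -1548 - 197 = -1745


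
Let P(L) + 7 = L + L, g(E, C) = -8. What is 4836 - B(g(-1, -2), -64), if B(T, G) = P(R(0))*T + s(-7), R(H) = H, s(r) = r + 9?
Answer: 4778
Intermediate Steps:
s(r) = 9 + r
P(L) = -7 + 2*L (P(L) = -7 + (L + L) = -7 + 2*L)
B(T, G) = 2 - 7*T (B(T, G) = (-7 + 2*0)*T + (9 - 7) = (-7 + 0)*T + 2 = -7*T + 2 = 2 - 7*T)
4836 - B(g(-1, -2), -64) = 4836 - (2 - 7*(-8)) = 4836 - (2 + 56) = 4836 - 1*58 = 4836 - 58 = 4778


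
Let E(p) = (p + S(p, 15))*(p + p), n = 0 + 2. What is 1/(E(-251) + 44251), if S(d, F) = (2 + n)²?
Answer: 1/162221 ≈ 6.1644e-6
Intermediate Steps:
n = 2
S(d, F) = 16 (S(d, F) = (2 + 2)² = 4² = 16)
E(p) = 2*p*(16 + p) (E(p) = (p + 16)*(p + p) = (16 + p)*(2*p) = 2*p*(16 + p))
1/(E(-251) + 44251) = 1/(2*(-251)*(16 - 251) + 44251) = 1/(2*(-251)*(-235) + 44251) = 1/(117970 + 44251) = 1/162221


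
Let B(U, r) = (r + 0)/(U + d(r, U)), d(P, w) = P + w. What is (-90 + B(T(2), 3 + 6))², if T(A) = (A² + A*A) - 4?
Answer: 2313441/289 ≈ 8005.0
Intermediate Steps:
T(A) = -4 + 2*A² (T(A) = (A² + A²) - 4 = 2*A² - 4 = -4 + 2*A²)
B(U, r) = r/(r + 2*U) (B(U, r) = (r + 0)/(U + (r + U)) = r/(U + (U + r)) = r/(r + 2*U))
(-90 + B(T(2), 3 + 6))² = (-90 + (3 + 6)/((3 + 6) + 2*(-4 + 2*2²)))² = (-90 + 9/(9 + 2*(-4 + 2*4)))² = (-90 + 9/(9 + 2*(-4 + 8)))² = (-90 + 9/(9 + 2*4))² = (-90 + 9/(9 + 8))² = (-90 + 9/17)² = (-1521/17)² = 2313441/289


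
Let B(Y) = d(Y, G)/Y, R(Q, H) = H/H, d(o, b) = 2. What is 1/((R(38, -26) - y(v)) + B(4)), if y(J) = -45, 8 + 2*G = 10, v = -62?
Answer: 2/93 ≈ 0.021505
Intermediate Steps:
G = 1 (G = -4 + (½)*10 = -4 + 5 = 1)
R(Q, H) = 1
B(Y) = 2/Y
1/((R(38, -26) - y(v)) + B(4)) = 1/((1 - 1*(-45)) + 2/4) = 1/((1 + 45) + 2*(¼)) = 1/(46 + ½) = 1/(93/2) = 2/93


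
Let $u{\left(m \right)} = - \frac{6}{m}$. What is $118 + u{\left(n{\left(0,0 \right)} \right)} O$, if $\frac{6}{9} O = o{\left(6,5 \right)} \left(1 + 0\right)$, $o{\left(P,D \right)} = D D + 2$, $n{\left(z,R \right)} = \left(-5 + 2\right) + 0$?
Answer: $199$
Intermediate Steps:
$n{\left(z,R \right)} = -3$ ($n{\left(z,R \right)} = -3 + 0 = -3$)
$o{\left(P,D \right)} = 2 + D^{2}$ ($o{\left(P,D \right)} = D^{2} + 2 = 2 + D^{2}$)
$O = \frac{81}{2}$ ($O = \frac{3 \left(2 + 5^{2}\right) \left(1 + 0\right)}{2} = \frac{3 \left(2 + 25\right) 1}{2} = \frac{3 \cdot 27 \cdot 1}{2} = \frac{3}{2} \cdot 27 = \frac{81}{2} \approx 40.5$)
$118 + u{\left(n{\left(0,0 \right)} \right)} O = 118 + - \frac{6}{-3} \cdot \frac{81}{2} = 118 + \left(-6\right) \left(- \frac{1}{3}\right) \frac{81}{2} = 118 + 2 \cdot \frac{81}{2} = 118 + 81 = 199$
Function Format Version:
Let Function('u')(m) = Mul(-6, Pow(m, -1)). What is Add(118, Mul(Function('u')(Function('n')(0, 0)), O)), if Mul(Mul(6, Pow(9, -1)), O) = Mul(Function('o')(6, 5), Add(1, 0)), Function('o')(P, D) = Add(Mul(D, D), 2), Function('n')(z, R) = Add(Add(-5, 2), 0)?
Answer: 199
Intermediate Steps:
Function('n')(z, R) = -3 (Function('n')(z, R) = Add(-3, 0) = -3)
Function('o')(P, D) = Add(2, Pow(D, 2)) (Function('o')(P, D) = Add(Pow(D, 2), 2) = Add(2, Pow(D, 2)))
O = Rational(81, 2) (O = Mul(Rational(3, 2), Mul(Add(2, Pow(5, 2)), Add(1, 0))) = Mul(Rational(3, 2), Mul(Add(2, 25), 1)) = Mul(Rational(3, 2), Mul(27, 1)) = Mul(Rational(3, 2), 27) = Rational(81, 2) ≈ 40.500)
Add(118, Mul(Function('u')(Function('n')(0, 0)), O)) = Add(118, Mul(Mul(-6, Pow(-3, -1)), Rational(81, 2))) = Add(118, Mul(Mul(-6, Rational(-1, 3)), Rational(81, 2))) = Add(118, Mul(2, Rational(81, 2))) = Add(118, 81) = 199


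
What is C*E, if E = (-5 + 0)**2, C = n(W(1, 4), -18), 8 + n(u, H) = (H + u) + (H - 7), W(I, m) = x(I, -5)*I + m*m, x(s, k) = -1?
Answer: -900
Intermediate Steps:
W(I, m) = m**2 - I (W(I, m) = -I + m*m = -I + m**2 = m**2 - I)
n(u, H) = -15 + u + 2*H (n(u, H) = -8 + ((H + u) + (H - 7)) = -8 + ((H + u) + (-7 + H)) = -8 + (-7 + u + 2*H) = -15 + u + 2*H)
C = -36 (C = -15 + (4**2 - 1*1) + 2*(-18) = -15 + (16 - 1) - 36 = -15 + 15 - 36 = -36)
E = 25 (E = (-5)**2 = 25)
C*E = -36*25 = -900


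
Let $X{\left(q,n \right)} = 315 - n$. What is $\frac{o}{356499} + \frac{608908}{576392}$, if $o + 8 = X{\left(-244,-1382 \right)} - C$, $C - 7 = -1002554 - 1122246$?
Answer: $\frac{360690576509}{51370792902} \approx 7.0213$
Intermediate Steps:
$C = -2124793$ ($C = 7 - 2124800 = -2124793$)
$o = 2126482$ ($o = -8 + \left(\left(315 - -1382\right) - -2124793\right) = -8 + \left(\left(315 + 1382\right) + 2124793\right) = -8 + \left(1697 + 2124793\right) = -8 + 2126490 = 2126482$)
$\frac{o}{356499} + \frac{608908}{576392} = \frac{2126482}{356499} + \frac{608908}{576392} = 2126482 \cdot \frac{1}{356499} + 608908 \cdot \frac{1}{576392} = \frac{2126482}{356499} + \frac{152227}{144098} = \frac{360690576509}{51370792902}$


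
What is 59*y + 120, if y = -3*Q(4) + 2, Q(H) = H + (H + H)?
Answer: -1886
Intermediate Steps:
Q(H) = 3*H (Q(H) = H + 2*H = 3*H)
y = -34 (y = -9*4 + 2 = -3*12 + 2 = -36 + 2 = -34)
59*y + 120 = 59*(-34) + 120 = -2006 + 120 = -1886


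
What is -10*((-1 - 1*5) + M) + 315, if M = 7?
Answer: 305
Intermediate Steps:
-10*((-1 - 1*5) + M) + 315 = -10*((-1 - 1*5) + 7) + 315 = -10*((-1 - 5) + 7) + 315 = -10*(-6 + 7) + 315 = -10*1 + 315 = -10 + 315 = 305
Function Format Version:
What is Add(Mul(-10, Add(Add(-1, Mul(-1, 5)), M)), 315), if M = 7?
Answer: 305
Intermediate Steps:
Add(Mul(-10, Add(Add(-1, Mul(-1, 5)), M)), 315) = Add(Mul(-10, Add(Add(-1, Mul(-1, 5)), 7)), 315) = Add(Mul(-10, Add(Add(-1, -5), 7)), 315) = Add(Mul(-10, Add(-6, 7)), 315) = Add(Mul(-10, 1), 315) = Add(-10, 315) = 305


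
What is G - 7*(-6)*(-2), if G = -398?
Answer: -482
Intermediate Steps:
G - 7*(-6)*(-2) = -398 - 7*(-6)*(-2) = -398 - (-42)*(-2) = -398 - 1*84 = -398 - 84 = -482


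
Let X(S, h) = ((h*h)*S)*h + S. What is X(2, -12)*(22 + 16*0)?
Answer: -75988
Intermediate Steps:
X(S, h) = S + S*h**3 (X(S, h) = (h**2*S)*h + S = (S*h**2)*h + S = S*h**3 + S = S + S*h**3)
X(2, -12)*(22 + 16*0) = (2*(1 + (-12)**3))*(22 + 16*0) = (2*(1 - 1728))*(22 + 0) = (2*(-1727))*22 = -3454*22 = -75988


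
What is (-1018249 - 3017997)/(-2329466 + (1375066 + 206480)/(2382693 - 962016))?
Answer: 50300016303/29029975324 ≈ 1.7327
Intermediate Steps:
(-1018249 - 3017997)/(-2329466 + (1375066 + 206480)/(2382693 - 962016)) = -4036246/(-2329466 + 1581546/1420677) = -4036246/(-2329466 + 1581546*(1/1420677)) = -4036246/(-2329466 + 527182/473559) = -4036246/(-1103139062312/473559) = -4036246*(-473559/1103139062312) = 50300016303/29029975324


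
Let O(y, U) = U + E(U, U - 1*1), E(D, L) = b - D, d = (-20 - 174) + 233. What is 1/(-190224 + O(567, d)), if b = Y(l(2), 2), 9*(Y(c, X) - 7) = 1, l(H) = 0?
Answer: -9/1711952 ≈ -5.2572e-6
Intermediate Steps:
Y(c, X) = 64/9 (Y(c, X) = 7 + (⅑)*1 = 7 + ⅑ = 64/9)
d = 39 (d = -194 + 233 = 39)
b = 64/9 ≈ 7.1111
E(D, L) = 64/9 - D
O(y, U) = 64/9 (O(y, U) = U + (64/9 - U) = 64/9)
1/(-190224 + O(567, d)) = 1/(-190224 + 64/9) = 1/(-1711952/9) = -9/1711952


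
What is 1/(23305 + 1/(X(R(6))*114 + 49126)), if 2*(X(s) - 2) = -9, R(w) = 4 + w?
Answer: 48841/1138239506 ≈ 4.2909e-5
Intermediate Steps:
X(s) = -5/2 (X(s) = 2 + (½)*(-9) = 2 - 9/2 = -5/2)
1/(23305 + 1/(X(R(6))*114 + 49126)) = 1/(23305 + 1/(-5/2*114 + 49126)) = 1/(23305 + 1/(-285 + 49126)) = 1/(23305 + 1/48841) = 1/(1138239506/48841) = 48841/1138239506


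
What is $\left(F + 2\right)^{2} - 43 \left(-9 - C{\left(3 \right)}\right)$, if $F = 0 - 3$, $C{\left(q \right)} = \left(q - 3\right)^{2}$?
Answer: $388$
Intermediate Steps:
$C{\left(q \right)} = \left(-3 + q\right)^{2}$
$F = -3$ ($F = 0 - 3 = -3$)
$\left(F + 2\right)^{2} - 43 \left(-9 - C{\left(3 \right)}\right) = \left(-3 + 2\right)^{2} - 43 \left(-9 - \left(-3 + 3\right)^{2}\right) = \left(-1\right)^{2} - 43 \left(-9 - 0^{2}\right) = 1 - 43 \left(-9 - 0\right) = 1 - 43 \left(-9 + 0\right) = 1 - -387 = 1 + 387 = 388$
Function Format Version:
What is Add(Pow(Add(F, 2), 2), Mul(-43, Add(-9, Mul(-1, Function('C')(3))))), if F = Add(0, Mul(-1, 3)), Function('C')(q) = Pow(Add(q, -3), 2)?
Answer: 388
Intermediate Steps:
Function('C')(q) = Pow(Add(-3, q), 2)
F = -3 (F = Add(0, -3) = -3)
Add(Pow(Add(F, 2), 2), Mul(-43, Add(-9, Mul(-1, Function('C')(3))))) = Add(Pow(Add(-3, 2), 2), Mul(-43, Add(-9, Mul(-1, Pow(Add(-3, 3), 2))))) = Add(Pow(-1, 2), Mul(-43, Add(-9, Mul(-1, Pow(0, 2))))) = Add(1, Mul(-43, Add(-9, Mul(-1, 0)))) = Add(1, Mul(-43, Add(-9, 0))) = Add(1, Mul(-43, -9)) = Add(1, 387) = 388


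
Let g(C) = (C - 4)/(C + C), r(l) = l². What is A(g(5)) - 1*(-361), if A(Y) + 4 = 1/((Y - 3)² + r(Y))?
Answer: 150347/421 ≈ 357.12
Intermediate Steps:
g(C) = (-4 + C)/(2*C) (g(C) = (-4 + C)/((2*C)) = (-4 + C)*(1/(2*C)) = (-4 + C)/(2*C))
A(Y) = -4 + 1/(Y² + (-3 + Y)²) (A(Y) = -4 + 1/((Y - 3)² + Y²) = -4 + 1/((-3 + Y)² + Y²) = -4 + 1/(Y² + (-3 + Y)²))
A(g(5)) - 1*(-361) = (-35 - 8*(-4 + 5)²/100 + 24*((½)*(-4 + 5)/5))/(9 - 3*(-4 + 5)/5 + 2*((½)*(-4 + 5)/5)²) - 1*(-361) = (-35 - 8*((½)*(⅕)*1)² + 24*((½)*(⅕)*1))/(9 - 3/5 + 2*((½)*(⅕)*1)²) + 361 = (-35 - 8*(⅒)² + 24*(⅒))/(9 - 6*⅒ + 2*(⅒)²) + 361 = (-35 - 8*1/100 + 12/5)/(9 - ⅗ + 2*(1/100)) + 361 = (-35 - 2/25 + 12/5)/(9 - ⅗ + 1/50) + 361 = -817/25/(421/50) + 361 = (50/421)*(-817/25) + 361 = -1634/421 + 361 = 150347/421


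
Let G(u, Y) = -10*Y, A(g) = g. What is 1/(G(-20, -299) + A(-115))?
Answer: 1/2875 ≈ 0.00034783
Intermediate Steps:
1/(G(-20, -299) + A(-115)) = 1/(-10*(-299) - 115) = 1/(2990 - 115) = 1/2875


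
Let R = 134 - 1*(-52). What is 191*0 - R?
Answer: -186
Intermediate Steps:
R = 186 (R = 134 + 52 = 186)
191*0 - R = 191*0 - 1*186 = 0 - 186 = -186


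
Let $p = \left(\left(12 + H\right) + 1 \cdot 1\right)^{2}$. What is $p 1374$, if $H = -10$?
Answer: $12366$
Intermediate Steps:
$p = 9$ ($p = \left(\left(12 - 10\right) + 1 \cdot 1\right)^{2} = \left(2 + 1\right)^{2} = 3^{2} = 9$)
$p 1374 = 9 \cdot 1374 = 12366$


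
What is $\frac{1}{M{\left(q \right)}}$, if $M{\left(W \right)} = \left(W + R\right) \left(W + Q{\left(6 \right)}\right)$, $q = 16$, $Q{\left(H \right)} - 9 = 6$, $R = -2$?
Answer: $\frac{1}{434} \approx 0.0023041$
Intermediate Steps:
$Q{\left(H \right)} = 15$ ($Q{\left(H \right)} = 9 + 6 = 15$)
$M{\left(W \right)} = \left(-2 + W\right) \left(15 + W\right)$ ($M{\left(W \right)} = \left(W - 2\right) \left(W + 15\right) = \left(-2 + W\right) \left(15 + W\right)$)
$\frac{1}{M{\left(q \right)}} = \frac{1}{-30 + 16^{2} + 13 \cdot 16} = \frac{1}{-30 + 256 + 208} = \frac{1}{434}$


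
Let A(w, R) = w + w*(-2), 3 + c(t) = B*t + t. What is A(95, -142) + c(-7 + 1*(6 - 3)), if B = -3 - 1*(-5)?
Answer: -110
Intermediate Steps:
B = 2 (B = -3 + 5 = 2)
c(t) = -3 + 3*t (c(t) = -3 + (2*t + t) = -3 + 3*t)
A(w, R) = -w (A(w, R) = w - 2*w = -w)
A(95, -142) + c(-7 + 1*(6 - 3)) = -1*95 + (-3 + 3*(-7 + 1*(6 - 3))) = -95 + (-3 + 3*(-7 + 1*3)) = -95 + (-3 + 3*(-7 + 3)) = -95 + (-3 + 3*(-4)) = -95 + (-3 - 12) = -95 - 15 = -110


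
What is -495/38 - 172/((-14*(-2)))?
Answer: -5099/266 ≈ -19.169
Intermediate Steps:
-495/38 - 172/((-14*(-2))) = -495*1/38 - 172/28 = -495/38 - 172*1/28 = -495/38 - 43/7 = -5099/266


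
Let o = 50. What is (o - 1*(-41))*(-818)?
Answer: -74438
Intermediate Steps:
(o - 1*(-41))*(-818) = (50 - 1*(-41))*(-818) = (50 + 41)*(-818) = 91*(-818) = -74438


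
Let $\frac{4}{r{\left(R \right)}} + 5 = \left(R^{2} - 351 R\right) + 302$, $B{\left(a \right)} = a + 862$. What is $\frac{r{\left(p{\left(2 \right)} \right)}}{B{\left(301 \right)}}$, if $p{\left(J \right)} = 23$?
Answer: $- \frac{4}{8428261} \approx -4.7459 \cdot 10^{-7}$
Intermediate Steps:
$B{\left(a \right)} = 862 + a$
$r{\left(R \right)} = \frac{4}{297 + R^{2} - 351 R}$ ($r{\left(R \right)} = \frac{4}{-5 + \left(\left(R^{2} - 351 R\right) + 302\right)} = \frac{4}{-5 + \left(302 + R^{2} - 351 R\right)} = \frac{4}{297 + R^{2} - 351 R}$)
$\frac{r{\left(p{\left(2 \right)} \right)}}{B{\left(301 \right)}} = \frac{4 \frac{1}{297 + 23^{2} - 8073}}{862 + 301} = \frac{4 \frac{1}{297 + 529 - 8073}}{1163} = \frac{4}{-7247} \cdot \frac{1}{1163} = 4 \left(- \frac{1}{7247}\right) \frac{1}{1163} = \left(- \frac{4}{7247}\right) \frac{1}{1163} = - \frac{4}{8428261}$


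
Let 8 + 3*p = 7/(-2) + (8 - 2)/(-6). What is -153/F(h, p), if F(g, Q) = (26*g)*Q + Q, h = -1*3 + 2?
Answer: -918/625 ≈ -1.4688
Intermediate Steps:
h = -1 (h = -3 + 2 = -1)
p = -25/6 (p = -8/3 + (7/(-2) + (8 - 2)/(-6))/3 = -8/3 + (7*(-½) + 6*(-⅙))/3 = -8/3 + (-7/2 - 1)/3 = -8/3 + (⅓)*(-9/2) = -8/3 - 3/2 = -25/6 ≈ -4.1667)
F(g, Q) = Q + 26*Q*g (F(g, Q) = 26*Q*g + Q = Q + 26*Q*g)
-153/F(h, p) = -153*(-6/(25*(1 + 26*(-1)))) = -153*(-6/(25*(1 - 26))) = -153/((-25/6*(-25))) = -153/625/6 = -153*6/625 = -918/625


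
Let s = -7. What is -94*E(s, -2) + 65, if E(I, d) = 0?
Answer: 65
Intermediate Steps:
-94*E(s, -2) + 65 = -94*0 + 65 = 0 + 65 = 65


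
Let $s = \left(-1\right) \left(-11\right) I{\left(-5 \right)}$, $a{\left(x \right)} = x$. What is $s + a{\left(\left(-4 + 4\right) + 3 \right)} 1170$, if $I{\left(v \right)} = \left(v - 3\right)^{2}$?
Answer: $4214$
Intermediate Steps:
$I{\left(v \right)} = \left(-3 + v\right)^{2}$
$s = 704$ ($s = \left(-1\right) \left(-11\right) \left(-3 - 5\right)^{2} = 11 \left(-8\right)^{2} = 11 \cdot 64 = 704$)
$s + a{\left(\left(-4 + 4\right) + 3 \right)} 1170 = 704 + \left(\left(-4 + 4\right) + 3\right) 1170 = 704 + \left(0 + 3\right) 1170 = 704 + 3 \cdot 1170 = 704 + 3510 = 4214$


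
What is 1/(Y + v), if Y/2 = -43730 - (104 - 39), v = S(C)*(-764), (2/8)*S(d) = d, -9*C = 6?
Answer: -3/256658 ≈ -1.1689e-5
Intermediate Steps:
C = -⅔ (C = -⅑*6 = -⅔ ≈ -0.66667)
S(d) = 4*d
v = 6112/3 (v = (4*(-⅔))*(-764) = -8/3*(-764) = 6112/3 ≈ 2037.3)
Y = -87590 (Y = 2*(-43730 - (104 - 39)) = 2*(-43730 - 1*65) = 2*(-43730 - 65) = 2*(-43795) = -87590)
1/(Y + v) = 1/(-87590 + 6112/3) = 1/(-256658/3) = -3/256658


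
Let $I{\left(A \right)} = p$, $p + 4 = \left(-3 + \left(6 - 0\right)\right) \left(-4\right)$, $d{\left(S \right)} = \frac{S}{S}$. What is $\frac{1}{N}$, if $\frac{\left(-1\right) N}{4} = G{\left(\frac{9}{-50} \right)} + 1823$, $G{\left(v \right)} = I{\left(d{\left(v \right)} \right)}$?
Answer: $- \frac{1}{7228} \approx -0.00013835$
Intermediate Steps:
$d{\left(S \right)} = 1$
$p = -16$ ($p = -4 + \left(-3 + \left(6 - 0\right)\right) \left(-4\right) = -4 + \left(-3 + \left(6 + 0\right)\right) \left(-4\right) = -4 + \left(-3 + 6\right) \left(-4\right) = -4 + 3 \left(-4\right) = -4 - 12 = -16$)
$I{\left(A \right)} = -16$
$G{\left(v \right)} = -16$
$N = -7228$ ($N = - 4 \left(-16 + 1823\right) = \left(-4\right) 1807 = -7228$)
$\frac{1}{N} = \frac{1}{-7228} = - \frac{1}{7228}$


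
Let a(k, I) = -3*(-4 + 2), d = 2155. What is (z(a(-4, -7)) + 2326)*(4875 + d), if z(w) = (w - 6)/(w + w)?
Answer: 16351780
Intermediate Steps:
a(k, I) = 6 (a(k, I) = -3*(-2) = 6)
z(w) = (-6 + w)/(2*w) (z(w) = (-6 + w)/((2*w)) = (-6 + w)*(1/(2*w)) = (-6 + w)/(2*w))
(z(a(-4, -7)) + 2326)*(4875 + d) = ((1/2)*(-6 + 6)/6 + 2326)*(4875 + 2155) = ((1/2)*(1/6)*0 + 2326)*7030 = (0 + 2326)*7030 = 2326*7030 = 16351780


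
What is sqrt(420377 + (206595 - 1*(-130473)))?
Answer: sqrt(757445) ≈ 870.31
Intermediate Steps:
sqrt(420377 + (206595 - 1*(-130473))) = sqrt(420377 + (206595 + 130473)) = sqrt(420377 + 337068) = sqrt(757445)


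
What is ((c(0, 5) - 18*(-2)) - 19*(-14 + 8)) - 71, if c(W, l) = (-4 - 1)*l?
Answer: 54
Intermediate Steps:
c(W, l) = -5*l
((c(0, 5) - 18*(-2)) - 19*(-14 + 8)) - 71 = ((-5*5 - 18*(-2)) - 19*(-14 + 8)) - 71 = ((-25 + 36) - 19*(-6)) - 71 = (11 + 114) - 71 = 125 - 71 = 54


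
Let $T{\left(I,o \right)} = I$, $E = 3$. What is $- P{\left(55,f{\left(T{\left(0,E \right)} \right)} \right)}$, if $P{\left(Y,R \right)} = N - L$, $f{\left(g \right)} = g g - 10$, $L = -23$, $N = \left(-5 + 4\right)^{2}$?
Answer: $-24$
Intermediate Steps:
$N = 1$ ($N = \left(-1\right)^{2} = 1$)
$f{\left(g \right)} = -10 + g^{2}$ ($f{\left(g \right)} = g^{2} - 10 = -10 + g^{2}$)
$P{\left(Y,R \right)} = 24$ ($P{\left(Y,R \right)} = 1 - -23 = 1 + 23 = 24$)
$- P{\left(55,f{\left(T{\left(0,E \right)} \right)} \right)} = \left(-1\right) 24 = -24$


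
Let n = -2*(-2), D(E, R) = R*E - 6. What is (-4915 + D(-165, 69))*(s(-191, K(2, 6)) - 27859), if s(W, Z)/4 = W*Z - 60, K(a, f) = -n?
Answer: 408351158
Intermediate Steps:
D(E, R) = -6 + E*R (D(E, R) = E*R - 6 = -6 + E*R)
n = 4
K(a, f) = -4 (K(a, f) = -1*4 = -4)
s(W, Z) = -240 + 4*W*Z (s(W, Z) = 4*(W*Z - 60) = 4*(-60 + W*Z) = -240 + 4*W*Z)
(-4915 + D(-165, 69))*(s(-191, K(2, 6)) - 27859) = (-4915 + (-6 - 165*69))*((-240 + 4*(-191)*(-4)) - 27859) = (-4915 + (-6 - 11385))*((-240 + 3056) - 27859) = (-4915 - 11391)*(2816 - 27859) = -16306*(-25043) = 408351158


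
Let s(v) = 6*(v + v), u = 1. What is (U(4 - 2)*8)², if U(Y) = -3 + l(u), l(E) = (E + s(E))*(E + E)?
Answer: 33856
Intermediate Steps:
s(v) = 12*v (s(v) = 6*(2*v) = 12*v)
l(E) = 26*E² (l(E) = (E + 12*E)*(E + E) = (13*E)*(2*E) = 26*E²)
U(Y) = 23 (U(Y) = -3 + 26*1² = -3 + 26*1 = -3 + 26 = 23)
(U(4 - 2)*8)² = (23*8)² = 184² = 33856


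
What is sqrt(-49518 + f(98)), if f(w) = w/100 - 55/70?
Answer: 4*I*sqrt(3791207)/35 ≈ 222.53*I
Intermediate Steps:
f(w) = -11/14 + w/100 (f(w) = w*(1/100) - 55*1/70 = w/100 - 11/14 = -11/14 + w/100)
sqrt(-49518 + f(98)) = sqrt(-49518 + (-11/14 + (1/100)*98)) = sqrt(-49518 + (-11/14 + 49/50)) = sqrt(-49518 + 34/175) = sqrt(-8665616/175) = 4*I*sqrt(3791207)/35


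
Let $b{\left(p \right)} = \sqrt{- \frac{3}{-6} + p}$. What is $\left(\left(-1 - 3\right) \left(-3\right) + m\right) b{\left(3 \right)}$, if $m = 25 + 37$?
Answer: $37 \sqrt{14} \approx 138.44$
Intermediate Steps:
$m = 62$
$b{\left(p \right)} = \sqrt{\frac{1}{2} + p}$ ($b{\left(p \right)} = \sqrt{\left(-3\right) \left(- \frac{1}{6}\right) + p} = \sqrt{\frac{1}{2} + p}$)
$\left(\left(-1 - 3\right) \left(-3\right) + m\right) b{\left(3 \right)} = \left(\left(-1 - 3\right) \left(-3\right) + 62\right) \frac{\sqrt{2 + 4 \cdot 3}}{2} = \left(\left(-4\right) \left(-3\right) + 62\right) \frac{\sqrt{2 + 12}}{2} = \left(12 + 62\right) \frac{\sqrt{14}}{2} = 74 \frac{\sqrt{14}}{2} = 37 \sqrt{14}$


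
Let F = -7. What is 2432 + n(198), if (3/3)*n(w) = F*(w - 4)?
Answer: 1074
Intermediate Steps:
n(w) = 28 - 7*w (n(w) = -7*(w - 4) = -7*(-4 + w) = 28 - 7*w)
2432 + n(198) = 2432 + (28 - 7*198) = 2432 + (28 - 1386) = 2432 - 1358 = 1074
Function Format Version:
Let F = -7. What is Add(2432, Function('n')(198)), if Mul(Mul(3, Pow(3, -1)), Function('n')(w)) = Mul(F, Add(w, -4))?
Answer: 1074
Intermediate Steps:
Function('n')(w) = Add(28, Mul(-7, w)) (Function('n')(w) = Mul(-7, Add(w, -4)) = Mul(-7, Add(-4, w)) = Add(28, Mul(-7, w)))
Add(2432, Function('n')(198)) = Add(2432, Add(28, Mul(-7, 198))) = Add(2432, Add(28, -1386)) = Add(2432, -1358) = 1074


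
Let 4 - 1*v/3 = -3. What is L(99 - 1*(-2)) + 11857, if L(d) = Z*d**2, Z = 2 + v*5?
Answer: 1103364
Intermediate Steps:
v = 21 (v = 12 - 3*(-3) = 12 + 9 = 21)
Z = 107 (Z = 2 + 21*5 = 2 + 105 = 107)
L(d) = 107*d**2
L(99 - 1*(-2)) + 11857 = 107*(99 - 1*(-2))**2 + 11857 = 107*(99 + 2)**2 + 11857 = 107*101**2 + 11857 = 107*10201 + 11857 = 1091507 + 11857 = 1103364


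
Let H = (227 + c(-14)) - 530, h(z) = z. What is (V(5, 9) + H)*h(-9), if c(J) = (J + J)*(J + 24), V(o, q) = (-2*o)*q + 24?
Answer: 5841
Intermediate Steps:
V(o, q) = 24 - 2*o*q (V(o, q) = -2*o*q + 24 = 24 - 2*o*q)
c(J) = 2*J*(24 + J) (c(J) = (2*J)*(24 + J) = 2*J*(24 + J))
H = -583 (H = (227 + 2*(-14)*(24 - 14)) - 530 = (227 + 2*(-14)*10) - 530 = (227 - 280) - 530 = -53 - 530 = -583)
(V(5, 9) + H)*h(-9) = ((24 - 2*5*9) - 583)*(-9) = ((24 - 90) - 583)*(-9) = (-66 - 583)*(-9) = -649*(-9) = 5841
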